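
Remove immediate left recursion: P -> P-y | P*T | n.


Left-recursive alternatives: P-y, P*T; non-recursive: n
Introduce P': P -> nP', P' -> -yP' | *TP' | ε


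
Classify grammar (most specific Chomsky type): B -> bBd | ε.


Single nonterminal LHS, but b^n d^n is not regular
Classification: Type 2 (Context-Free)


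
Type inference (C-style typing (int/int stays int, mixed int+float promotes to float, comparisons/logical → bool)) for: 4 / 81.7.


Operand types: int / float
Rule: mixed int/float promotes to float; int/int stays int
Result type: float


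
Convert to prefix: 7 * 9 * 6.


left-to-right (same/higher precedence on left): tree is (* (* 7 9) 6)
Prefix: * * 7 9 6


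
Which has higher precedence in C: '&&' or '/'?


'/' is multiplicative (level 10); '&&' is logical AND (level 2)
Higher level binds tighter
'/' has higher precedence than '&&'


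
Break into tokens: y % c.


Scan left to right, longest-match per lexeme
Tokens: ID(y), OP(%), ID(c)


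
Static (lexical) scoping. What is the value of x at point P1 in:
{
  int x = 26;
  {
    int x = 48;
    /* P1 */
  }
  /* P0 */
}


x declared in the same block as P1
x = 48


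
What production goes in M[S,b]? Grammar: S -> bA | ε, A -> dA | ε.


For [S, b]: 'b' ∈ FIRST(bA)
Entry: S -> bA


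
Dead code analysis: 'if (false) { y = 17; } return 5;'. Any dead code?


condition is constant false, so the whole block is unreachable
Dead: 'if (false) { y = 17; }'


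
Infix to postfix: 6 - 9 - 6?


Left to right (same or higher precedence on left)
Postfix: 6 9 - 6 -


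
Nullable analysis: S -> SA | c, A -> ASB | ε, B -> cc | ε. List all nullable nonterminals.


A nonterminal is nullable iff some alternative derives ε (directly, or every symbol in it is nullable)
Nullable: {A, B}


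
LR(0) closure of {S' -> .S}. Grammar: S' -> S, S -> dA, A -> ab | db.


Start: S' -> .S
For each item with dot before a nonterminal B, add B -> .γ for every B-production
Closure: [S' -> .S, S -> .dA]


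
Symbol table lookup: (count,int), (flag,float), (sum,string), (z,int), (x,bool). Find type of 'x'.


Lookup 'x' → type bool


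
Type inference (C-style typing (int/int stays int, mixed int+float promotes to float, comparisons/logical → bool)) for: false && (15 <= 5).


Operand types: bool && bool
Rule: logical operators take bool operands and yield bool
Result type: bool


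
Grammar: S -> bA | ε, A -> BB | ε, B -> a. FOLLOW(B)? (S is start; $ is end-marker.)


$ ∈ FOLLOW(S). For each A -> αBβ: add FIRST(β)\{ε} to FOLLOW(B); if β nullable, add FOLLOW(A).
FOLLOW(B) = {$, a}


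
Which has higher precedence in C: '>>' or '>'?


'>>' is shift (level 8); '>' is relational (level 7)
Higher level binds tighter
'>>' has higher precedence than '>'


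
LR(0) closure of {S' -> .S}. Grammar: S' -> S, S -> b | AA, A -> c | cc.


Start: S' -> .S
For each item with dot before a nonterminal B, add B -> .γ for every B-production
Closure: [S' -> .S, S -> .b, S -> .AA, A -> .c, A -> .cc]


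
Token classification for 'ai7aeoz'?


Pattern: letter/underscore followed by alphanumerics, not a keyword
Type: IDENTIFIER


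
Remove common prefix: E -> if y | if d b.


Common prefix: 'if'
Factored: E -> if E', E' -> y | d b


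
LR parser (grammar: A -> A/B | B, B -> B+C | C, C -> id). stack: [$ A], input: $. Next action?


start symbol A on stack, input exhausted
Action: accept


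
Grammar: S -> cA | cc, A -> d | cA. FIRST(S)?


Per alternative of S: FIRST(cA) = {c}; FIRST(cc) = {c}
FIRST(S) = {c}


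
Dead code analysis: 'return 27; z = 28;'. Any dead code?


statement follows a return and is unreachable
Dead: 'z = 28'


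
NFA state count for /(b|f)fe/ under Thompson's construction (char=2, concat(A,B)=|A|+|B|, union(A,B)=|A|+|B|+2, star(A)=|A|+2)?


Syntax tree has 4 char leaf(s), 1 union(s), 0 star(s)
chars contribute 4×2 = 8; each union adds +2; each star adds +2
Total: 8 + 2 + 0 = 10 states


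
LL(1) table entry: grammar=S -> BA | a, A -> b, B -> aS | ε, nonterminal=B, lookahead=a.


For [B, a]: 'a' ∈ FIRST(aS)
Entry: B -> aS


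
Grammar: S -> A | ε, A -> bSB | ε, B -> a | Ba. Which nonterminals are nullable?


A nonterminal is nullable iff some alternative derives ε (directly, or every symbol in it is nullable)
Nullable: {A, S}


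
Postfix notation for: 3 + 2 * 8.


* has higher precedence, evaluate 2*8 first
Postfix: 3 2 8 * +


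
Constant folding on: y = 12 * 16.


12 * 16 = 192 at compile time
Optimized: y = 192


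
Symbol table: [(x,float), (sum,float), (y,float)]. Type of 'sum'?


Lookup 'sum' → type float


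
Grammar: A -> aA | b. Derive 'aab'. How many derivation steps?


Derivation: A => aA => aaA => aab
Steps: 3


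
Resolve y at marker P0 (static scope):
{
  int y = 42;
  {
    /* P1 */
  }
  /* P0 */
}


y declared in the same block as P0
y = 42


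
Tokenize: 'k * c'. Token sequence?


Scan left to right, longest-match per lexeme
Tokens: ID(k), OP(*), ID(c)


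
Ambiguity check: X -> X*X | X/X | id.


'id*id/id' has two parse trees (no precedence encoded between * and /)
Ambiguous


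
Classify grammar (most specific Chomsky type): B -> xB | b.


Right-linear: every RHS is a terminal or a terminal followed by one nonterminal
Classification: Type 3 (Regular)


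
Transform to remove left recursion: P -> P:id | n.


Left-recursive alternatives: P:id; non-recursive: n
Introduce P': P -> nP', P' -> :idP' | ε


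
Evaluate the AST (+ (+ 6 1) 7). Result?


Evaluate inner: (+ 6 1) = 7
Evaluate root: (+ 7 7) = 14
Result: 14


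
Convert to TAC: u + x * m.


Break into single-operator statements:
t1 = x * m
t2 = u + t1


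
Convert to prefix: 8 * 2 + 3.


left-to-right (same/higher precedence on left): tree is (+ (* 8 2) 3)
Prefix: + * 8 2 3


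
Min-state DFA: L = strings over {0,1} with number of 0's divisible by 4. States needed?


Track (count of 0) mod 4: states 0..3, accept at 0
Minimal DFA: 4 states


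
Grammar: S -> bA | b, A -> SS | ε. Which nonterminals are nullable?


A nonterminal is nullable iff some alternative derives ε (directly, or every symbol in it is nullable)
Nullable: {A}


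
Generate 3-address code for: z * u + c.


Break into single-operator statements:
t1 = z * u
t2 = t1 + c


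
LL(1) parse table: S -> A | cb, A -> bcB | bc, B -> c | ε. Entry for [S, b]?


For [S, b]: 'b' ∈ FIRST(A)
Entry: S -> A


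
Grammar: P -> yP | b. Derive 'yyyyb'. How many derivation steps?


Derivation: P => yP => yyP => yyyP => yyyyP => yyyyb
Steps: 5


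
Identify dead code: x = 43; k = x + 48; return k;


x is read by k's definition; k is returned
No dead code


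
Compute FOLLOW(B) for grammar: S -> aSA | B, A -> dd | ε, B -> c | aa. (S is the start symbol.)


$ ∈ FOLLOW(S). For each A -> αBβ: add FIRST(β)\{ε} to FOLLOW(B); if β nullable, add FOLLOW(A).
FOLLOW(B) = {$, d}


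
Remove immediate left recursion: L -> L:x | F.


Left-recursive alternatives: L:x; non-recursive: F
Introduce L': L -> FL', L' -> :xL' | ε


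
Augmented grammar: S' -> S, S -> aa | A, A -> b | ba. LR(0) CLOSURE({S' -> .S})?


Start: S' -> .S
For each item with dot before a nonterminal B, add B -> .γ for every B-production
Closure: [S' -> .S, S -> .aa, S -> .A, A -> .b, A -> .ba]


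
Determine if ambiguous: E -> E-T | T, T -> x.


precedence layered via separate nonterminal T: deterministic
Unambiguous


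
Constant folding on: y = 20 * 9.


20 * 9 = 180 at compile time
Optimized: y = 180


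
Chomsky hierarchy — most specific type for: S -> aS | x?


Right-linear: every RHS is a terminal or a terminal followed by one nonterminal
Classification: Type 3 (Regular)


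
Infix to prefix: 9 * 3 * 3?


left-to-right (same/higher precedence on left): tree is (* (* 9 3) 3)
Prefix: * * 9 3 3


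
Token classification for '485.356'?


Pattern: digits with a decimal point
Type: FLOAT_LITERAL


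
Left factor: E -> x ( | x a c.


Common prefix: 'x'
Factored: E -> x E', E' -> ( | a c


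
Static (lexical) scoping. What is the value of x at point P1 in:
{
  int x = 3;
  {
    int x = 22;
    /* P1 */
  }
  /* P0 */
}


x declared in the same block as P1
x = 22


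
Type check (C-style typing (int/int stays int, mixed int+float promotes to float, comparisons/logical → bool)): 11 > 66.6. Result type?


Operand types: int > float
Rule: comparison yields bool
Result type: bool


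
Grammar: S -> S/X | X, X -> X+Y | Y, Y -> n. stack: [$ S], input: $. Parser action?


start symbol S on stack, input exhausted
Action: accept


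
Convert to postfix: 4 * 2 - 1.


Left to right (same or higher precedence on left)
Postfix: 4 2 * 1 -


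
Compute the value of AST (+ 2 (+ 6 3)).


Evaluate inner: (+ 6 3) = 9
Evaluate root: (+ 2 9) = 11
Result: 11


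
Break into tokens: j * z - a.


Scan left to right, longest-match per lexeme
Tokens: ID(j), OP(*), ID(z), OP(-), ID(a)


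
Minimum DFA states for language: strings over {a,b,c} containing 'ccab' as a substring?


KMP-style automaton: 4 progress states + 1 absorbing accept = 5
Minimal DFA: 5 states


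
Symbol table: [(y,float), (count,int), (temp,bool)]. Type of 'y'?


Lookup 'y' → type float


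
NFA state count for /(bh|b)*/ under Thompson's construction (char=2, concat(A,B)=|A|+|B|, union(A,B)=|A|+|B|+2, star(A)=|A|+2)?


Syntax tree has 3 char leaf(s), 1 union(s), 1 star(s)
chars contribute 3×2 = 6; each union adds +2; each star adds +2
Total: 6 + 2 + 2 = 10 states


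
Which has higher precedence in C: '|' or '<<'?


'<<' is shift (level 8); '|' is bitwise OR (level 3)
Higher level binds tighter
'<<' has higher precedence than '|'


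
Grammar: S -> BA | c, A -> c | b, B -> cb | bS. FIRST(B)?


Per alternative of B: FIRST(cb) = {c}; FIRST(bS) = {b}
FIRST(B) = {b, c}


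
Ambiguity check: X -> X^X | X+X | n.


'n^n+n' has two parse trees (no precedence encoded between ^ and +)
Ambiguous


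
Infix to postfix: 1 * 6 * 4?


Left to right (same or higher precedence on left)
Postfix: 1 6 * 4 *


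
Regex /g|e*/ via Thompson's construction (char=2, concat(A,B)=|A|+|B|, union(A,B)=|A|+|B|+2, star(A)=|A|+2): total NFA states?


Syntax tree has 2 char leaf(s), 1 union(s), 1 star(s)
chars contribute 2×2 = 4; each union adds +2; each star adds +2
Total: 4 + 2 + 2 = 8 states


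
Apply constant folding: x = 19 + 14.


19 + 14 = 33 at compile time
Optimized: x = 33


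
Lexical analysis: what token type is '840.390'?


Pattern: digits with a decimal point
Type: FLOAT_LITERAL


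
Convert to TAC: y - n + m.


Break into single-operator statements:
t1 = y - n
t2 = t1 + m


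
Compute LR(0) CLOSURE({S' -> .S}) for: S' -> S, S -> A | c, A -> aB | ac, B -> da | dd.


Start: S' -> .S
For each item with dot before a nonterminal B, add B -> .γ for every B-production
Closure: [S' -> .S, S -> .A, S -> .c, A -> .aB, A -> .ac]


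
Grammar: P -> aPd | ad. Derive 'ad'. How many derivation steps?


Derivation: P => ad
Steps: 1


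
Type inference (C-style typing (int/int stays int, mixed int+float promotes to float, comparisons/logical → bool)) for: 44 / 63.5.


Operand types: int / float
Rule: mixed int/float promotes to float; int/int stays int
Result type: float


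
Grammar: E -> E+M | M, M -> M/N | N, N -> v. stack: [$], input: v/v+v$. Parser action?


no handle on stack; shift 'v'
Action: shift


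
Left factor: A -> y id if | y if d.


Common prefix: 'y'
Factored: A -> y A', A' -> id if | if d


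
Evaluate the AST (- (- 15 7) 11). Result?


Evaluate inner: (- 15 7) = 8
Evaluate root: (- 8 11) = -3
Result: -3


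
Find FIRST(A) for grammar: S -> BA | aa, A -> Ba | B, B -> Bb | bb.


Per alternative of A: FIRST(Ba) = {b}; FIRST(B) = {b}
FIRST(A) = {b}


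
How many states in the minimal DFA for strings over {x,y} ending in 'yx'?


Track the longest suffix of input matching a prefix of 'yx': 3 classes (prefixes of length 0..2)
Minimal DFA: 3 states


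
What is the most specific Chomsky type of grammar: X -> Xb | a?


Left-linear: every RHS is a terminal or one nonterminal followed by a terminal
Classification: Type 3 (Regular)


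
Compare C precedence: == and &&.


'==' is equality (level 6); '&&' is logical AND (level 2)
Higher level binds tighter
'==' has higher precedence than '&&'


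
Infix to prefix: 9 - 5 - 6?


left-to-right (same/higher precedence on left): tree is (- (- 9 5) 6)
Prefix: - - 9 5 6


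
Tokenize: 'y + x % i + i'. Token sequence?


Scan left to right, longest-match per lexeme
Tokens: ID(y), OP(+), ID(x), OP(%), ID(i), OP(+), ID(i)


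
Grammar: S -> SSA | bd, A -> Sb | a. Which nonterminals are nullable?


A nonterminal is nullable iff some alternative derives ε (directly, or every symbol in it is nullable)
Nullable: {}


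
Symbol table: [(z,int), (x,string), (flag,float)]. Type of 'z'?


Lookup 'z' → type int


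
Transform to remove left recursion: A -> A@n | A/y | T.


Left-recursive alternatives: A@n, A/y; non-recursive: T
Introduce A': A -> TA', A' -> @nA' | /yA' | ε


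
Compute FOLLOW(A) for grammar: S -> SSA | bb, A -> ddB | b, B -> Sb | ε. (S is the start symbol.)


$ ∈ FOLLOW(S). For each A -> αBβ: add FIRST(β)\{ε} to FOLLOW(B); if β nullable, add FOLLOW(A).
FOLLOW(A) = {$, b, d}


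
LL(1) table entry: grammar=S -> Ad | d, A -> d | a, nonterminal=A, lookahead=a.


For [A, a]: 'a' ∈ FIRST(a)
Entry: A -> a


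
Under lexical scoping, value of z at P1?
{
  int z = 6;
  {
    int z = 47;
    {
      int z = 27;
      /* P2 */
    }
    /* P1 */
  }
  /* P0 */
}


z declared in the same block as P1
z = 47


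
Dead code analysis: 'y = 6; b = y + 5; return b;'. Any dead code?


y is read by b's definition; b is returned
No dead code


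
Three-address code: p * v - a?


Break into single-operator statements:
t1 = p * v
t2 = t1 - a


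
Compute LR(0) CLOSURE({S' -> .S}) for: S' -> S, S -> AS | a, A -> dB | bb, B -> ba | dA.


Start: S' -> .S
For each item with dot before a nonterminal B, add B -> .γ for every B-production
Closure: [S' -> .S, S -> .AS, S -> .a, A -> .dB, A -> .bb]


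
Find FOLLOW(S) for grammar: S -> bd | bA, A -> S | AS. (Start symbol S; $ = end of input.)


$ ∈ FOLLOW(S). For each A -> αBβ: add FIRST(β)\{ε} to FOLLOW(B); if β nullable, add FOLLOW(A).
FOLLOW(S) = {$, b}


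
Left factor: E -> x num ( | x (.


Common prefix: 'x'
Factored: E -> x E', E' -> num ( | (


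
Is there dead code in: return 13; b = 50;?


statement follows a return and is unreachable
Dead: 'b = 50'


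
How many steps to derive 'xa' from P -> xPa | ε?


Derivation: P => xPa => xa
Steps: 2


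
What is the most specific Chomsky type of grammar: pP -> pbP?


LHS has context (more than one symbol) and |LHS| ≤ |RHS|
Classification: Type 1 (Context-Sensitive)


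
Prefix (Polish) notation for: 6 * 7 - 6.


left-to-right (same/higher precedence on left): tree is (- (* 6 7) 6)
Prefix: - * 6 7 6


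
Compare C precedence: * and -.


'*' is multiplicative (level 10); '-' is additive (level 9)
Higher level binds tighter
'*' has higher precedence than '-'


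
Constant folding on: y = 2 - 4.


2 - 4 = -2 at compile time
Optimized: y = -2


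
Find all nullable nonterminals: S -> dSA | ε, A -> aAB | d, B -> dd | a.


A nonterminal is nullable iff some alternative derives ε (directly, or every symbol in it is nullable)
Nullable: {S}


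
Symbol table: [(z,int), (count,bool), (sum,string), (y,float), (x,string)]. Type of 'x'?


Lookup 'x' → type string


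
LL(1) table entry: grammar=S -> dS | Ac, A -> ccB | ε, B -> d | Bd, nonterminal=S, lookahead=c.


For [S, c]: 'c' ∈ FIRST(Ac)
Entry: S -> Ac


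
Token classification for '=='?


Pattern: operator symbol
Type: OPERATOR


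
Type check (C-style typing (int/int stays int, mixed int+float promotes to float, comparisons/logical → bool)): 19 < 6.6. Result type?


Operand types: int < float
Rule: comparison yields bool
Result type: bool


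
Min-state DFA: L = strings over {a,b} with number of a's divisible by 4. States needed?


Track (count of a) mod 4: states 0..3, accept at 0
Minimal DFA: 4 states


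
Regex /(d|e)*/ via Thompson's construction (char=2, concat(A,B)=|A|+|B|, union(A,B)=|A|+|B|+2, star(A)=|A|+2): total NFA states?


Syntax tree has 2 char leaf(s), 1 union(s), 1 star(s)
chars contribute 2×2 = 4; each union adds +2; each star adds +2
Total: 4 + 2 + 2 = 8 states


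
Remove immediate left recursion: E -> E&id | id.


Left-recursive alternatives: E&id; non-recursive: id
Introduce E': E -> idE', E' -> &idE' | ε


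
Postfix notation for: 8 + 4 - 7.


Left to right (same or higher precedence on left)
Postfix: 8 4 + 7 -


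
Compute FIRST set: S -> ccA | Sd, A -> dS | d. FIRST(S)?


Per alternative of S: FIRST(ccA) = {c}; FIRST(Sd) = {c}
FIRST(S) = {c}


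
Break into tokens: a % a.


Scan left to right, longest-match per lexeme
Tokens: ID(a), OP(%), ID(a)


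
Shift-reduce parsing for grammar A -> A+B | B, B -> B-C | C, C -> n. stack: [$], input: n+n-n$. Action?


no handle on stack; shift 'n'
Action: shift


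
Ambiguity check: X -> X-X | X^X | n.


'n-n^n' has two parse trees (no precedence encoded between - and ^)
Ambiguous


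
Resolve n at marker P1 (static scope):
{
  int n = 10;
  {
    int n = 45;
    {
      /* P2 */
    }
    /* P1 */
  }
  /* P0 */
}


n declared in the same block as P1
n = 45


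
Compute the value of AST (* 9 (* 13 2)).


Evaluate inner: (* 13 2) = 26
Evaluate root: (* 9 26) = 234
Result: 234


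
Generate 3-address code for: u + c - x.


Break into single-operator statements:
t1 = u + c
t2 = t1 - x


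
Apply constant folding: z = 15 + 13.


15 + 13 = 28 at compile time
Optimized: z = 28


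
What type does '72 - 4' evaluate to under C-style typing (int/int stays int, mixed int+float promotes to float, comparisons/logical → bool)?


Operand types: int - int
Rule: mixed int/float promotes to float; int/int stays int
Result type: int


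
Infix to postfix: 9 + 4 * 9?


* has higher precedence, evaluate 4*9 first
Postfix: 9 4 9 * +


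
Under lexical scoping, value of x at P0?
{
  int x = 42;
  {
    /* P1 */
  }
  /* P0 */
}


x declared in the same block as P0
x = 42


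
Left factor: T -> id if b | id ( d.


Common prefix: 'id'
Factored: T -> id T', T' -> if b | ( d


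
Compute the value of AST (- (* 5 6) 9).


Evaluate inner: (* 5 6) = 30
Evaluate root: (- 30 9) = 21
Result: 21


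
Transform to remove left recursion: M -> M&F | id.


Left-recursive alternatives: M&F; non-recursive: id
Introduce M': M -> idM', M' -> &FM' | ε


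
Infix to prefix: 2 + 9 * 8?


'*' binds tighter: tree is (+ 2 (* 9 8))
Prefix: + 2 * 9 8


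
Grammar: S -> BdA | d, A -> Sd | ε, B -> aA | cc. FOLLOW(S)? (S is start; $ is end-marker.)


$ ∈ FOLLOW(S). For each A -> αBβ: add FIRST(β)\{ε} to FOLLOW(B); if β nullable, add FOLLOW(A).
FOLLOW(S) = {$, d}


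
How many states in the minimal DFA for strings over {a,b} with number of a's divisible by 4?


Track (count of a) mod 4: states 0..3, accept at 0
Minimal DFA: 4 states


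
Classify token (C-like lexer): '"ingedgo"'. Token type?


Pattern: double-quoted sequence
Type: STRING_LITERAL


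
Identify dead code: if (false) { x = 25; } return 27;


condition is constant false, so the whole block is unreachable
Dead: 'if (false) { x = 25; }'


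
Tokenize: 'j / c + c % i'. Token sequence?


Scan left to right, longest-match per lexeme
Tokens: ID(j), OP(/), ID(c), OP(+), ID(c), OP(%), ID(i)


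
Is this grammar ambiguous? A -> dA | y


right-linear, alternatives start with distinct terminals 'd' vs 'y': unique leftmost derivation
Unambiguous


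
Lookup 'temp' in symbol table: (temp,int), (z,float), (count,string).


Lookup 'temp' → type int


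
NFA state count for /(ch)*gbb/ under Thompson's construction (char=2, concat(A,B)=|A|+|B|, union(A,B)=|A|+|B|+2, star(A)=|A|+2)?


Syntax tree has 5 char leaf(s), 0 union(s), 1 star(s)
chars contribute 5×2 = 10; each union adds +2; each star adds +2
Total: 10 + 0 + 2 = 12 states


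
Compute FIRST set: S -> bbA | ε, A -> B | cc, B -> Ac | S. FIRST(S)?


Per alternative of S: FIRST(bbA) = {b}; FIRST(ε) = {ε}
FIRST(S) = {b, ε}


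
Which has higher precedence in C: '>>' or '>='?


'>>' is shift (level 8); '>=' is relational (level 7)
Higher level binds tighter
'>>' has higher precedence than '>='


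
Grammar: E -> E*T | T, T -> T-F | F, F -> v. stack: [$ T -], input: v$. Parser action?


no handle; shift 'v'
Action: shift


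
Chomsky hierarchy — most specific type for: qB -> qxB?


LHS has context (more than one symbol) and |LHS| ≤ |RHS|
Classification: Type 1 (Context-Sensitive)


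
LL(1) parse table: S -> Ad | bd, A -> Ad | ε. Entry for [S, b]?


For [S, b]: 'b' ∈ FIRST(bd)
Entry: S -> bd


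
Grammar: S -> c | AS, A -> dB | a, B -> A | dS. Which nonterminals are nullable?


A nonterminal is nullable iff some alternative derives ε (directly, or every symbol in it is nullable)
Nullable: {}


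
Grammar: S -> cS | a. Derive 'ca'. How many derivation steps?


Derivation: S => cS => ca
Steps: 2


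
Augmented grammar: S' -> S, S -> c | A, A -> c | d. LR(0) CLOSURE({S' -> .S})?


Start: S' -> .S
For each item with dot before a nonterminal B, add B -> .γ for every B-production
Closure: [S' -> .S, S -> .c, S -> .A, A -> .c, A -> .d]


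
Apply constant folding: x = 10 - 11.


10 - 11 = -1 at compile time
Optimized: x = -1


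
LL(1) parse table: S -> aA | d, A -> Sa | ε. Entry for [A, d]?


For [A, d]: 'd' ∈ FIRST(Sa)
Entry: A -> Sa


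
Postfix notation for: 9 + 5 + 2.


Left to right (same or higher precedence on left)
Postfix: 9 5 + 2 +


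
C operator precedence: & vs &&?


'&' is bitwise AND (level 5); '&&' is logical AND (level 2)
Higher level binds tighter
'&' has higher precedence than '&&'


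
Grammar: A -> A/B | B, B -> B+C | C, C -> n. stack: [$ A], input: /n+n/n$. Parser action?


shift '/' to continue A -> A/B
Action: shift


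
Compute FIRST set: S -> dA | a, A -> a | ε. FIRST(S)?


Per alternative of S: FIRST(dA) = {d}; FIRST(a) = {a}
FIRST(S) = {a, d}


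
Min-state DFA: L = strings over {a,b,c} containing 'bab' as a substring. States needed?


KMP-style automaton: 3 progress states + 1 absorbing accept = 4
Minimal DFA: 4 states


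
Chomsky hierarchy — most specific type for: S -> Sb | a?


Left-linear: every RHS is a terminal or one nonterminal followed by a terminal
Classification: Type 3 (Regular)


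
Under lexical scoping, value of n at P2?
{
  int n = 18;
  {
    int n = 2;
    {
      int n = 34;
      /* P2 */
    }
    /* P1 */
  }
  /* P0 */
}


n declared in the same block as P2
n = 34


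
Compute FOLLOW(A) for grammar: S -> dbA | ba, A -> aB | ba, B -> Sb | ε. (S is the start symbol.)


$ ∈ FOLLOW(S). For each A -> αBβ: add FIRST(β)\{ε} to FOLLOW(B); if β nullable, add FOLLOW(A).
FOLLOW(A) = {$, b}


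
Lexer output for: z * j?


Scan left to right, longest-match per lexeme
Tokens: ID(z), OP(*), ID(j)


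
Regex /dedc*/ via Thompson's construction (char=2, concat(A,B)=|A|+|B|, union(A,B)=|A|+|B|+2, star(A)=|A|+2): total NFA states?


Syntax tree has 4 char leaf(s), 0 union(s), 1 star(s)
chars contribute 4×2 = 8; each union adds +2; each star adds +2
Total: 8 + 0 + 2 = 10 states


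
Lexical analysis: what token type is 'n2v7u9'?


Pattern: letter/underscore followed by alphanumerics, not a keyword
Type: IDENTIFIER


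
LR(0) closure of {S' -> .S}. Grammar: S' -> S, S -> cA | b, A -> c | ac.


Start: S' -> .S
For each item with dot before a nonterminal B, add B -> .γ for every B-production
Closure: [S' -> .S, S -> .cA, S -> .b]


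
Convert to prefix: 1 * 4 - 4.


left-to-right (same/higher precedence on left): tree is (- (* 1 4) 4)
Prefix: - * 1 4 4


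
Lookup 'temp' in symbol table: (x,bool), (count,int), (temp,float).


Lookup 'temp' → type float


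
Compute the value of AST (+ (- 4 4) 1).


Evaluate inner: (- 4 4) = 0
Evaluate root: (+ 0 1) = 1
Result: 1


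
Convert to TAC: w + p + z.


Break into single-operator statements:
t1 = w + p
t2 = t1 + z


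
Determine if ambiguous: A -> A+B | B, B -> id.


precedence layered via separate nonterminal B: deterministic
Unambiguous


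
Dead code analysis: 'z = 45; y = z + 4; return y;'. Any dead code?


z is read by y's definition; y is returned
No dead code


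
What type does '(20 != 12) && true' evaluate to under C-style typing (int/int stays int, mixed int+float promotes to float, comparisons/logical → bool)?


Operand types: bool && bool
Rule: logical operators take bool operands and yield bool
Result type: bool


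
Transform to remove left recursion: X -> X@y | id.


Left-recursive alternatives: X@y; non-recursive: id
Introduce X': X -> idX', X' -> @yX' | ε


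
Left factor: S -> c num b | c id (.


Common prefix: 'c'
Factored: S -> c S', S' -> num b | id (


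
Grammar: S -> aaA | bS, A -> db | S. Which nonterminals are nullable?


A nonterminal is nullable iff some alternative derives ε (directly, or every symbol in it is nullable)
Nullable: {}


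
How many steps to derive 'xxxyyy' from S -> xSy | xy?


Derivation: S => xSy => xxSyy => xxxyyy
Steps: 3


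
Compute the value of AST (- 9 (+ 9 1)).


Evaluate inner: (+ 9 1) = 10
Evaluate root: (- 9 10) = -1
Result: -1


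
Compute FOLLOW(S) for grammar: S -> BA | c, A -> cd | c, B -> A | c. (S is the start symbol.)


$ ∈ FOLLOW(S). For each A -> αBβ: add FIRST(β)\{ε} to FOLLOW(B); if β nullable, add FOLLOW(A).
FOLLOW(S) = {$}


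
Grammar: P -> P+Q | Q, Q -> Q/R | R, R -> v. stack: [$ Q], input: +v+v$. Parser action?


lookahead ∉ {/} so Q won't extend; reduce P -> Q
Action: reduce (P -> Q)


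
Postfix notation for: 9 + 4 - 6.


Left to right (same or higher precedence on left)
Postfix: 9 4 + 6 -


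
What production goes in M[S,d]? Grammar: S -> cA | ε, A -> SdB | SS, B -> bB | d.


For [S, d]: ε is nullable and 'd' ∈ FOLLOW(S)
Entry: S -> ε


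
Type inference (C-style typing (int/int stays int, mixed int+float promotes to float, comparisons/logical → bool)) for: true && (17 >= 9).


Operand types: bool && bool
Rule: logical operators take bool operands and yield bool
Result type: bool


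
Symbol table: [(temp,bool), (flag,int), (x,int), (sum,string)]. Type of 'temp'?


Lookup 'temp' → type bool


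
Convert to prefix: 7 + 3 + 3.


left-to-right (same/higher precedence on left): tree is (+ (+ 7 3) 3)
Prefix: + + 7 3 3


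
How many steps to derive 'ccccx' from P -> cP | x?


Derivation: P => cP => ccP => cccP => ccccP => ccccx
Steps: 5


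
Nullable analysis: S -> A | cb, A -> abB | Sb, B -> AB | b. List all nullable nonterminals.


A nonterminal is nullable iff some alternative derives ε (directly, or every symbol in it is nullable)
Nullable: {}


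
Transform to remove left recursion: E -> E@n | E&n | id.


Left-recursive alternatives: E@n, E&n; non-recursive: id
Introduce E': E -> idE', E' -> @nE' | &nE' | ε


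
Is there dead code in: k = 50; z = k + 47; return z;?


k is read by z's definition; z is returned
No dead code


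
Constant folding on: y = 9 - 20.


9 - 20 = -11 at compile time
Optimized: y = -11


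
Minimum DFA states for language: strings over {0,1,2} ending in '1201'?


Track the longest suffix of input matching a prefix of '1201': 5 classes (prefixes of length 0..4)
Minimal DFA: 5 states


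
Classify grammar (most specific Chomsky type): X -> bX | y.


Right-linear: every RHS is a terminal or a terminal followed by one nonterminal
Classification: Type 3 (Regular)


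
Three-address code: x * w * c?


Break into single-operator statements:
t1 = x * w
t2 = t1 * c


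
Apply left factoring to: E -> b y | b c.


Common prefix: 'b'
Factored: E -> b E', E' -> y | c


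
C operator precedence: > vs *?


'*' is multiplicative (level 10); '>' is relational (level 7)
Higher level binds tighter
'*' has higher precedence than '>'


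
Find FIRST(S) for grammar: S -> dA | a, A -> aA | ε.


Per alternative of S: FIRST(dA) = {d}; FIRST(a) = {a}
FIRST(S) = {a, d}


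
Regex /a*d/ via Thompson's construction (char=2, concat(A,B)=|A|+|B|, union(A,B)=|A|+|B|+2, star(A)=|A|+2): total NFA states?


Syntax tree has 2 char leaf(s), 0 union(s), 1 star(s)
chars contribute 2×2 = 4; each union adds +2; each star adds +2
Total: 4 + 0 + 2 = 6 states


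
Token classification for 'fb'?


Pattern: letter/underscore followed by alphanumerics, not a keyword
Type: IDENTIFIER


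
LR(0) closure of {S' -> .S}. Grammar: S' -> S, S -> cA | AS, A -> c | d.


Start: S' -> .S
For each item with dot before a nonterminal B, add B -> .γ for every B-production
Closure: [S' -> .S, S -> .cA, S -> .AS, A -> .c, A -> .d]


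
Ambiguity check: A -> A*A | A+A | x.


'x*x+x' has two parse trees (no precedence encoded between * and +)
Ambiguous


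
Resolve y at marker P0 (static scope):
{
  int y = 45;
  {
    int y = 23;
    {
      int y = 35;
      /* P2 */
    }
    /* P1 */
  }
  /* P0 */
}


y declared in the same block as P0
y = 45


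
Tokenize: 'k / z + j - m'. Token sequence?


Scan left to right, longest-match per lexeme
Tokens: ID(k), OP(/), ID(z), OP(+), ID(j), OP(-), ID(m)


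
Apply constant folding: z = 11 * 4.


11 * 4 = 44 at compile time
Optimized: z = 44


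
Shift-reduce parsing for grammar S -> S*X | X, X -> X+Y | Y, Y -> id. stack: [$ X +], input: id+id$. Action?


no handle; shift 'id'
Action: shift


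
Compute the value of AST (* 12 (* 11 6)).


Evaluate inner: (* 11 6) = 66
Evaluate root: (* 12 66) = 792
Result: 792


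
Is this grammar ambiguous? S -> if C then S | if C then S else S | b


dangling else: 'if C then if C then b else b' parses two ways
Ambiguous


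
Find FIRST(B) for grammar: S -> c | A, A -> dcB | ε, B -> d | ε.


Per alternative of B: FIRST(d) = {d}; FIRST(ε) = {ε}
FIRST(B) = {d, ε}


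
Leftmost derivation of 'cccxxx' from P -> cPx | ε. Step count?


Derivation: P => cPx => ccPxx => cccPxxx => cccxxx
Steps: 4


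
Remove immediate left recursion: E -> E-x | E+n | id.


Left-recursive alternatives: E-x, E+n; non-recursive: id
Introduce E': E -> idE', E' -> -xE' | +nE' | ε


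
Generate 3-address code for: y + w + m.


Break into single-operator statements:
t1 = y + w
t2 = t1 + m


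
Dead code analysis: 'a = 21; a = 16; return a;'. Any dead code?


first assignment to a is overwritten before any read
Dead: 'a = 21'


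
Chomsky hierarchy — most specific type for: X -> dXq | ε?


Single nonterminal LHS, but d^n q^n is not regular
Classification: Type 2 (Context-Free)


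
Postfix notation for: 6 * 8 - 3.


Left to right (same or higher precedence on left)
Postfix: 6 8 * 3 -


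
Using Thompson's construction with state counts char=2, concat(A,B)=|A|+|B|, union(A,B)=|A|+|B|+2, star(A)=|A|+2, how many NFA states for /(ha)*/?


Syntax tree has 2 char leaf(s), 0 union(s), 1 star(s)
chars contribute 2×2 = 4; each union adds +2; each star adds +2
Total: 4 + 0 + 2 = 6 states


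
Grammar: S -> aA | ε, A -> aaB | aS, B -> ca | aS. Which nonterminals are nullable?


A nonterminal is nullable iff some alternative derives ε (directly, or every symbol in it is nullable)
Nullable: {S}


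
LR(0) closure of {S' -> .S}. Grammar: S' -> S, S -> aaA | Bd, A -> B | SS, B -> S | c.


Start: S' -> .S
For each item with dot before a nonterminal B, add B -> .γ for every B-production
Closure: [S' -> .S, S -> .aaA, S -> .Bd, B -> .S, B -> .c]


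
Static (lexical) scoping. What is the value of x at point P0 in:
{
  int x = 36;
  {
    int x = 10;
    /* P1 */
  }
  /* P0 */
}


x declared in the same block as P0
x = 36


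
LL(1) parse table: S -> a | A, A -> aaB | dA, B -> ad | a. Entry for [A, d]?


For [A, d]: 'd' ∈ FIRST(dA)
Entry: A -> dA


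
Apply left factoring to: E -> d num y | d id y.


Common prefix: 'd'
Factored: E -> d E', E' -> num y | id y


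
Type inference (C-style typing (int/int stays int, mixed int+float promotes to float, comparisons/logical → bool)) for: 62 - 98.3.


Operand types: int - float
Rule: mixed int/float promotes to float; int/int stays int
Result type: float


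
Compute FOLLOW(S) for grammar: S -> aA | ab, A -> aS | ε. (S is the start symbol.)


$ ∈ FOLLOW(S). For each A -> αBβ: add FIRST(β)\{ε} to FOLLOW(B); if β nullable, add FOLLOW(A).
FOLLOW(S) = {$}


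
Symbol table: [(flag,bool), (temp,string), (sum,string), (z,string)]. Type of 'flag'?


Lookup 'flag' → type bool


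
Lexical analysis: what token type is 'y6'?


Pattern: letter/underscore followed by alphanumerics, not a keyword
Type: IDENTIFIER


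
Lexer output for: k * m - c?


Scan left to right, longest-match per lexeme
Tokens: ID(k), OP(*), ID(m), OP(-), ID(c)


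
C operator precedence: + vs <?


'+' is additive (level 9); '<' is relational (level 7)
Higher level binds tighter
'+' has higher precedence than '<'


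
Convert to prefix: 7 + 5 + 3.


left-to-right (same/higher precedence on left): tree is (+ (+ 7 5) 3)
Prefix: + + 7 5 3


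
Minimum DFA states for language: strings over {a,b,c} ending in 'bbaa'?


Track the longest suffix of input matching a prefix of 'bbaa': 5 classes (prefixes of length 0..4)
Minimal DFA: 5 states


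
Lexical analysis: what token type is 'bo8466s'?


Pattern: letter/underscore followed by alphanumerics, not a keyword
Type: IDENTIFIER


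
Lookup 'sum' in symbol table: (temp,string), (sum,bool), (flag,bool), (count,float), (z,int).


Lookup 'sum' → type bool


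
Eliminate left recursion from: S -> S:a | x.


Left-recursive alternatives: S:a; non-recursive: x
Introduce S': S -> xS', S' -> :aS' | ε


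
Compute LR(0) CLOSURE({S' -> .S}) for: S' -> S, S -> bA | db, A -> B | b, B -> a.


Start: S' -> .S
For each item with dot before a nonterminal B, add B -> .γ for every B-production
Closure: [S' -> .S, S -> .bA, S -> .db]


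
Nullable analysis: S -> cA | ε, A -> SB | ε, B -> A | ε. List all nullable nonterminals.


A nonterminal is nullable iff some alternative derives ε (directly, or every symbol in it is nullable)
Nullable: {A, B, S}


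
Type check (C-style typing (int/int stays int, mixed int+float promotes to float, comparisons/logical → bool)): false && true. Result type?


Operand types: bool && bool
Rule: logical operators take bool operands and yield bool
Result type: bool


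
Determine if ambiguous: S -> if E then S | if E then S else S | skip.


dangling else: 'if E then if E then skip else skip' parses two ways
Ambiguous


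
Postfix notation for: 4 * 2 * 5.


Left to right (same or higher precedence on left)
Postfix: 4 2 * 5 *


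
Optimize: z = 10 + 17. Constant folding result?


10 + 17 = 27 at compile time
Optimized: z = 27


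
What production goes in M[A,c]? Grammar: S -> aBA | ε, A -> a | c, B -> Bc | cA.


For [A, c]: 'c' ∈ FIRST(c)
Entry: A -> c


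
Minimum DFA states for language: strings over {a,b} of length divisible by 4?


Track length mod 4: states 0..3, accept at 0
Minimal DFA: 4 states


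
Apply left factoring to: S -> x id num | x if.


Common prefix: 'x'
Factored: S -> x S', S' -> id num | if


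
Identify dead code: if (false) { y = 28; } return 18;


condition is constant false, so the whole block is unreachable
Dead: 'if (false) { y = 28; }'


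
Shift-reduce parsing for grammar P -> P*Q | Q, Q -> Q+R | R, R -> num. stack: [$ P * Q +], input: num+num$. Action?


no handle; shift 'num'
Action: shift


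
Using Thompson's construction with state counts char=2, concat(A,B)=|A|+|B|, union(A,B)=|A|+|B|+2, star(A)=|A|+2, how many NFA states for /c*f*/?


Syntax tree has 2 char leaf(s), 0 union(s), 2 star(s)
chars contribute 2×2 = 4; each union adds +2; each star adds +2
Total: 4 + 0 + 4 = 8 states


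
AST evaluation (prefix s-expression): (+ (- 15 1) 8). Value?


Evaluate inner: (- 15 1) = 14
Evaluate root: (+ 14 8) = 22
Result: 22


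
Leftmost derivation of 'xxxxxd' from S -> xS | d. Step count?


Derivation: S => xS => xxS => xxxS => xxxxS => xxxxxS => xxxxxd
Steps: 6


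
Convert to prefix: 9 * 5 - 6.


left-to-right (same/higher precedence on left): tree is (- (* 9 5) 6)
Prefix: - * 9 5 6


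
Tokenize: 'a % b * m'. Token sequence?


Scan left to right, longest-match per lexeme
Tokens: ID(a), OP(%), ID(b), OP(*), ID(m)


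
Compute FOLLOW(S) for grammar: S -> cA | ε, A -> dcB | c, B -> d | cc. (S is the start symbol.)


$ ∈ FOLLOW(S). For each A -> αBβ: add FIRST(β)\{ε} to FOLLOW(B); if β nullable, add FOLLOW(A).
FOLLOW(S) = {$}


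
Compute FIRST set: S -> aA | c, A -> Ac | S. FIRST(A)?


Per alternative of A: FIRST(Ac) = {a, c}; FIRST(S) = {a, c}
FIRST(A) = {a, c}


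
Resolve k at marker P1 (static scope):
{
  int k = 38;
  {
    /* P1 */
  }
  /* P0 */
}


P1's block does not declare k; resolves to the enclosing declaration at depth 0
k = 38


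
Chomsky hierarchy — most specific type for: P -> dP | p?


Right-linear: every RHS is a terminal or a terminal followed by one nonterminal
Classification: Type 3 (Regular)


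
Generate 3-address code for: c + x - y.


Break into single-operator statements:
t1 = c + x
t2 = t1 - y


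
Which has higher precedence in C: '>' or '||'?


'>' is relational (level 7); '||' is logical OR (level 1)
Higher level binds tighter
'>' has higher precedence than '||'


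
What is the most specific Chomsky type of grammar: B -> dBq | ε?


Single nonterminal LHS, but d^n q^n is not regular
Classification: Type 2 (Context-Free)


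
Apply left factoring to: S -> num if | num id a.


Common prefix: 'num'
Factored: S -> num S', S' -> if | id a


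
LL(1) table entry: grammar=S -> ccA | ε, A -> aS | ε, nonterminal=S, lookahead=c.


For [S, c]: 'c' ∈ FIRST(ccA)
Entry: S -> ccA


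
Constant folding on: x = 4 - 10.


4 - 10 = -6 at compile time
Optimized: x = -6


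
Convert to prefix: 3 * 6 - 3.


left-to-right (same/higher precedence on left): tree is (- (* 3 6) 3)
Prefix: - * 3 6 3


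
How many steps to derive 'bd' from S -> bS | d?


Derivation: S => bS => bd
Steps: 2


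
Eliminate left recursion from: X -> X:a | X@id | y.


Left-recursive alternatives: X:a, X@id; non-recursive: y
Introduce X': X -> yX', X' -> :aX' | @idX' | ε


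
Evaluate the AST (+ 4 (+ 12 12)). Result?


Evaluate inner: (+ 12 12) = 24
Evaluate root: (+ 4 24) = 28
Result: 28
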